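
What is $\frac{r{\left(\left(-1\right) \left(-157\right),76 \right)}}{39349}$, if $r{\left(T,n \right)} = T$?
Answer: $\frac{157}{39349} \approx 0.0039899$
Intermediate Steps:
$\frac{r{\left(\left(-1\right) \left(-157\right),76 \right)}}{39349} = \frac{\left(-1\right) \left(-157\right)}{39349} = 157 \cdot \frac{1}{39349} = \frac{157}{39349}$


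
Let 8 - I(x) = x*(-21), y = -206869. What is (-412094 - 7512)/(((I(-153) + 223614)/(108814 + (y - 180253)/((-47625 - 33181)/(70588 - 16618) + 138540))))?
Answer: -170690057313781089128/823990560092273 ≈ -2.0715e+5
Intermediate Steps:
I(x) = 8 + 21*x (I(x) = 8 - x*(-21) = 8 - (-21)*x = 8 + 21*x)
(-412094 - 7512)/(((I(-153) + 223614)/(108814 + (y - 180253)/((-47625 - 33181)/(70588 - 16618) + 138540)))) = (-412094 - 7512)/((((8 + 21*(-153)) + 223614)/(108814 + (-206869 - 180253)/((-47625 - 33181)/(70588 - 16618) + 138540)))) = -419606*(108814 - 387122/(-80806/53970 + 138540))/((8 - 3213) + 223614) = -419606*(108814 - 387122/(-80806*1/53970 + 138540))/(-3205 + 223614) = -(45659007284/220409 - 162438713932/(220409*(-40403/26985 + 138540))) = -419606/(220409/(108814 - 387122/3738461497/26985)) = -419606/(220409/(108814 - 387122*26985/3738461497)) = -419606/(220409/(108814 - 10446487170/3738461497)) = -419606/(220409/(406786502847388/3738461497)) = -419606/(220409*(3738461497/406786502847388)) = -419606/823990560092273/406786502847388 = -419606*406786502847388/823990560092273 = -170690057313781089128/823990560092273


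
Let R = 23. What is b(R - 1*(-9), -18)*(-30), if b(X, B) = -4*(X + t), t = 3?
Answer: 4200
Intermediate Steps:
b(X, B) = -12 - 4*X (b(X, B) = -4*(X + 3) = -4*(3 + X) = -12 - 4*X)
b(R - 1*(-9), -18)*(-30) = (-12 - 4*(23 - 1*(-9)))*(-30) = (-12 - 4*(23 + 9))*(-30) = (-12 - 4*32)*(-30) = (-12 - 128)*(-30) = -140*(-30) = 4200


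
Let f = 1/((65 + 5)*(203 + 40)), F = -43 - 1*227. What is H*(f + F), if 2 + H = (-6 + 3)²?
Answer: -4592699/2430 ≈ -1890.0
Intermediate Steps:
F = -270 (F = -43 - 227 = -270)
f = 1/17010 (f = 1/(70*243) = 1/17010 ≈ 5.8789e-5)
H = 7 (H = -2 + (-6 + 3)² = -2 + (-3)² = -2 + 9 = 7)
H*(f + F) = 7*(1/17010 - 270) = 7*(-4592699/17010) = -4592699/2430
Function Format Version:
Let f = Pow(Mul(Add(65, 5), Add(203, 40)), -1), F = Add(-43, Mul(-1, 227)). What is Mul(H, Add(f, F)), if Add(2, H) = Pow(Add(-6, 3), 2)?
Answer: Rational(-4592699, 2430) ≈ -1890.0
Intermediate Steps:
F = -270 (F = Add(-43, -227) = -270)
f = Rational(1, 17010) (f = Pow(Mul(70, 243), -1) = Pow(17010, -1) = Rational(1, 17010) ≈ 5.8789e-5)
H = 7 (H = Add(-2, Pow(Add(-6, 3), 2)) = Add(-2, Pow(-3, 2)) = Add(-2, 9) = 7)
Mul(H, Add(f, F)) = Mul(7, Add(Rational(1, 17010), -270)) = Mul(7, Rational(-4592699, 17010)) = Rational(-4592699, 2430)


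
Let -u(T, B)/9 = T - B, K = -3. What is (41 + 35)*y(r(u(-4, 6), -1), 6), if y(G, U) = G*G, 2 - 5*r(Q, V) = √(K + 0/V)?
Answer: 76/25 - 304*I*√3/25 ≈ 3.04 - 21.062*I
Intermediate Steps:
u(T, B) = -9*T + 9*B (u(T, B) = -9*(T - B) = -9*T + 9*B)
r(Q, V) = ⅖ - I*√3/5 (r(Q, V) = ⅖ - √(-3 + 0/V)/5 = ⅖ - √(-3 + 0)/5 = ⅖ - I*√3/5)
y(G, U) = G²
(41 + 35)*y(r(u(-4, 6), -1), 6) = (41 + 35)*(⅖ - I*√3/5)² = 76*(⅖ - I*√3/5)²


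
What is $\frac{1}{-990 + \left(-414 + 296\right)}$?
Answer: $- \frac{1}{1108} \approx -0.00090253$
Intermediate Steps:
$\frac{1}{-990 + \left(-414 + 296\right)} = \frac{1}{-990 - 118} = \frac{1}{-1108} = - \frac{1}{1108}$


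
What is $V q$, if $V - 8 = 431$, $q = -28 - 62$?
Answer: $-39510$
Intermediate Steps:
$q = -90$
$V = 439$ ($V = 8 + 431 = 439$)
$V q = 439 \left(-90\right) = -39510$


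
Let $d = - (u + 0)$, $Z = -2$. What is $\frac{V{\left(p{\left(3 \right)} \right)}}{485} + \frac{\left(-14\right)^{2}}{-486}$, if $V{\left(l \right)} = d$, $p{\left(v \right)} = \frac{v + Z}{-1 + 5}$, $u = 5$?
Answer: $- \frac{9749}{23571} \approx -0.4136$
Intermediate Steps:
$p{\left(v \right)} = - \frac{1}{2} + \frac{v}{4}$ ($p{\left(v \right)} = \frac{v - 2}{-1 + 5} = \frac{-2 + v}{4} = \left(-2 + v\right) \frac{1}{4} = - \frac{1}{2} + \frac{v}{4}$)
$d = -5$ ($d = - (5 + 0) = \left(-1\right) 5 = -5$)
$V{\left(l \right)} = -5$
$\frac{V{\left(p{\left(3 \right)} \right)}}{485} + \frac{\left(-14\right)^{2}}{-486} = - \frac{5}{485} + \frac{\left(-14\right)^{2}}{-486} = \left(-5\right) \frac{1}{485} + 196 \left(- \frac{1}{486}\right) = - \frac{1}{97} - \frac{98}{243} = - \frac{9749}{23571}$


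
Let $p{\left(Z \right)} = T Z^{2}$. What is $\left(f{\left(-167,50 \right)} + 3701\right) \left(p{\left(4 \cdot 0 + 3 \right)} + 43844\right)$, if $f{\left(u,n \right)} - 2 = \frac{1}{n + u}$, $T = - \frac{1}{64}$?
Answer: $\frac{607851266375}{3744} \approx 1.6235 \cdot 10^{8}$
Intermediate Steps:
$T = - \frac{1}{64}$ ($T = \left(-1\right) \frac{1}{64} = - \frac{1}{64} \approx -0.015625$)
$f{\left(u,n \right)} = 2 + \frac{1}{n + u}$
$p{\left(Z \right)} = - \frac{Z^{2}}{64}$
$\left(f{\left(-167,50 \right)} + 3701\right) \left(p{\left(4 \cdot 0 + 3 \right)} + 43844\right) = \left(\frac{1 + 2 \cdot 50 + 2 \left(-167\right)}{50 - 167} + 3701\right) \left(- \frac{\left(4 \cdot 0 + 3\right)^{2}}{64} + 43844\right) = \left(\frac{1 + 100 - 334}{-117} + 3701\right) \left(- \frac{\left(0 + 3\right)^{2}}{64} + 43844\right) = \left(\left(- \frac{1}{117}\right) \left(-233\right) + 3701\right) \left(- \frac{3^{2}}{64} + 43844\right) = \left(\frac{233}{117} + 3701\right) \left(\left(- \frac{1}{64}\right) 9 + 43844\right) = \frac{433250 \left(- \frac{9}{64} + 43844\right)}{117} = \frac{433250}{117} \cdot \frac{2806007}{64} = \frac{607851266375}{3744}$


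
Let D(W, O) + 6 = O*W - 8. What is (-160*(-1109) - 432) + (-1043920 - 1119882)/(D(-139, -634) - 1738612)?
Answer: 146076933901/825250 ≈ 1.7701e+5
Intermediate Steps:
D(W, O) = -14 + O*W (D(W, O) = -6 + (O*W - 8) = -6 + (-8 + O*W) = -14 + O*W)
(-160*(-1109) - 432) + (-1043920 - 1119882)/(D(-139, -634) - 1738612) = (-160*(-1109) - 432) + (-1043920 - 1119882)/((-14 - 634*(-139)) - 1738612) = (177440 - 432) - 2163802/((-14 + 88126) - 1738612) = 177008 - 2163802/(88112 - 1738612) = 177008 - 2163802/(-1650500) = 177008 - 2163802*(-1/1650500) = 177008 + 1081901/825250 = 146076933901/825250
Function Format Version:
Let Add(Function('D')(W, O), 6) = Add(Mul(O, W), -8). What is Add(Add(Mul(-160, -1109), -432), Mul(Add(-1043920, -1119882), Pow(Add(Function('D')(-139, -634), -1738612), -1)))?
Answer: Rational(146076933901, 825250) ≈ 1.7701e+5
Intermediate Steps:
Function('D')(W, O) = Add(-14, Mul(O, W)) (Function('D')(W, O) = Add(-6, Add(Mul(O, W), -8)) = Add(-6, Add(-8, Mul(O, W))) = Add(-14, Mul(O, W)))
Add(Add(Mul(-160, -1109), -432), Mul(Add(-1043920, -1119882), Pow(Add(Function('D')(-139, -634), -1738612), -1))) = Add(Add(Mul(-160, -1109), -432), Mul(Add(-1043920, -1119882), Pow(Add(Add(-14, Mul(-634, -139)), -1738612), -1))) = Add(Add(177440, -432), Mul(-2163802, Pow(Add(Add(-14, 88126), -1738612), -1))) = Add(177008, Mul(-2163802, Pow(Add(88112, -1738612), -1))) = Add(177008, Mul(-2163802, Pow(-1650500, -1))) = Add(177008, Mul(-2163802, Rational(-1, 1650500))) = Add(177008, Rational(1081901, 825250)) = Rational(146076933901, 825250)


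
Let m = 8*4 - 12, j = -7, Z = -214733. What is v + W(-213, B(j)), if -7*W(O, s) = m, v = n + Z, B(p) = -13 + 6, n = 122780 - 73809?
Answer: -1160354/7 ≈ -1.6576e+5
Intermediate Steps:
n = 48971
m = 20 (m = 32 - 12 = 20)
B(p) = -7
v = -165762 (v = 48971 - 214733 = -165762)
W(O, s) = -20/7 (W(O, s) = -⅐*20 = -20/7)
v + W(-213, B(j)) = -165762 - 20/7 = -1160354/7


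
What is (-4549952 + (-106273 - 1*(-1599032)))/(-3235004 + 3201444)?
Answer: 3057193/33560 ≈ 91.096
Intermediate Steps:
(-4549952 + (-106273 - 1*(-1599032)))/(-3235004 + 3201444) = (-4549952 + (-106273 + 1599032))/(-33560) = (-4549952 + 1492759)*(-1/33560) = -3057193*(-1/33560) = 3057193/33560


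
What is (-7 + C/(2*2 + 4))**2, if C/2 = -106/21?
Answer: 120409/1764 ≈ 68.259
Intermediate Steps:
C = -212/21 (C = 2*(-106/21) = -212/21 ≈ -10.095)
(-7 + C/(2*2 + 4))**2 = (-7 - 212/(21*(2*2 + 4)))**2 = (-7 - 212/(21*(4 + 4)))**2 = (-7 - 212/21/8)**2 = (-7 - 212/21*1/8)**2 = (-7 - 53/42)**2 = (-347/42)**2 = 120409/1764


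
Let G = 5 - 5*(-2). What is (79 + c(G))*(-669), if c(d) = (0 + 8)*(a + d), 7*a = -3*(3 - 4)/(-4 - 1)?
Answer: -4643529/35 ≈ -1.3267e+5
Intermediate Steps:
G = 15 (G = 5 + 10 = 15)
a = -3/35 (a = (-3*(3 - 4)/(-4 - 1))/7 = (-(-3)/(-5))/7 = (-(-3)*(-1)/5)/7 = (-3*1/5)/7 = (1/7)*(-3/5) = -3/35 ≈ -0.085714)
c(d) = -24/35 + 8*d (c(d) = (0 + 8)*(-3/35 + d) = 8*(-3/35 + d) = -24/35 + 8*d)
(79 + c(G))*(-669) = (79 + (-24/35 + 8*15))*(-669) = (79 + (-24/35 + 120))*(-669) = (79 + 4176/35)*(-669) = (6941/35)*(-669) = -4643529/35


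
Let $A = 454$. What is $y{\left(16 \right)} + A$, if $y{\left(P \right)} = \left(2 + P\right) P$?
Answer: $742$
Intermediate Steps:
$y{\left(P \right)} = P \left(2 + P\right)$
$y{\left(16 \right)} + A = 16 \left(2 + 16\right) + 454 = 16 \cdot 18 + 454 = 288 + 454 = 742$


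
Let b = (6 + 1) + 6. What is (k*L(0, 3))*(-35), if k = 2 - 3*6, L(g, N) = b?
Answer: 7280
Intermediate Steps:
b = 13 (b = 7 + 6 = 13)
L(g, N) = 13
k = -16 (k = 2 - 18 = -16)
(k*L(0, 3))*(-35) = -16*13*(-35) = -208*(-35) = 7280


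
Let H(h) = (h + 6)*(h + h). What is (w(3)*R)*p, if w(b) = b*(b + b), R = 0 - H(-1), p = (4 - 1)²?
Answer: 1620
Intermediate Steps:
p = 9 (p = 3² = 9)
H(h) = 2*h*(6 + h) (H(h) = (6 + h)*(2*h) = 2*h*(6 + h))
R = 10 (R = 0 - 2*(-1)*(6 - 1) = 0 - 2*(-1)*5 = 0 - 1*(-10) = 0 + 10 = 10)
w(b) = 2*b² (w(b) = b*(2*b) = 2*b²)
(w(3)*R)*p = ((2*3²)*10)*9 = ((2*9)*10)*9 = (18*10)*9 = 180*9 = 1620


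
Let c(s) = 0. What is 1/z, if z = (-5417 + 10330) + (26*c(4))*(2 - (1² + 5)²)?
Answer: 1/4913 ≈ 0.00020354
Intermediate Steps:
z = 4913 (z = (-5417 + 10330) + (26*0)*(2 - (1² + 5)²) = 4913 + 0*(2 - (1 + 5)²) = 4913 + 0*(2 - 1*6²) = 4913 + 0*(2 - 1*36) = 4913 + 0*(2 - 36) = 4913 + 0*(-34) = 4913 + 0 = 4913)
1/z = 1/4913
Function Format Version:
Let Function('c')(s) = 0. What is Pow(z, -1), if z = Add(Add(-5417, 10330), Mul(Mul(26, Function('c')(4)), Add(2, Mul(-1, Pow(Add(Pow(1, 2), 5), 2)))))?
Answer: Rational(1, 4913) ≈ 0.00020354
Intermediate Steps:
z = 4913 (z = Add(Add(-5417, 10330), Mul(Mul(26, 0), Add(2, Mul(-1, Pow(Add(Pow(1, 2), 5), 2))))) = Add(4913, Mul(0, Add(2, Mul(-1, Pow(Add(1, 5), 2))))) = Add(4913, Mul(0, Add(2, Mul(-1, Pow(6, 2))))) = Add(4913, Mul(0, Add(2, Mul(-1, 36)))) = Add(4913, Mul(0, Add(2, -36))) = Add(4913, Mul(0, -34)) = Add(4913, 0) = 4913)
Pow(z, -1) = Pow(4913, -1) = Rational(1, 4913)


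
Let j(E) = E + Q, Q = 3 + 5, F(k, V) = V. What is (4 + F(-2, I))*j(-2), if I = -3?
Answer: 6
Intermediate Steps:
Q = 8
j(E) = 8 + E (j(E) = E + 8 = 8 + E)
(4 + F(-2, I))*j(-2) = (4 - 3)*(8 - 2) = 1*6 = 6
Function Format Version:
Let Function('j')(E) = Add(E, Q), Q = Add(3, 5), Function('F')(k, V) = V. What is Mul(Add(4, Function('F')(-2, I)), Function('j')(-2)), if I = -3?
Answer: 6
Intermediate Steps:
Q = 8
Function('j')(E) = Add(8, E) (Function('j')(E) = Add(E, 8) = Add(8, E))
Mul(Add(4, Function('F')(-2, I)), Function('j')(-2)) = Mul(Add(4, -3), Add(8, -2)) = Mul(1, 6) = 6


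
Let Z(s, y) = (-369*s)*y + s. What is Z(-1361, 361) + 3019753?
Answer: 184315841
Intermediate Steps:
Z(s, y) = s - 369*s*y (Z(s, y) = -369*s*y + s = s - 369*s*y)
Z(-1361, 361) + 3019753 = -1361*(1 - 369*361) + 3019753 = -1361*(1 - 133209) + 3019753 = -1361*(-133208) + 3019753 = 181296088 + 3019753 = 184315841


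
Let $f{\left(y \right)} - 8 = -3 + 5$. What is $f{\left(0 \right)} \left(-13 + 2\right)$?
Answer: $-110$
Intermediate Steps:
$f{\left(y \right)} = 10$ ($f{\left(y \right)} = 8 + \left(-3 + 5\right) = 8 + 2 = 10$)
$f{\left(0 \right)} \left(-13 + 2\right) = 10 \left(-13 + 2\right) = 10 \left(-11\right) = -110$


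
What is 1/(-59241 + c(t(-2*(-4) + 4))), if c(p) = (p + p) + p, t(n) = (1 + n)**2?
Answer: -1/58734 ≈ -1.7026e-5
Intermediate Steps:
c(p) = 3*p (c(p) = 2*p + p = 3*p)
1/(-59241 + c(t(-2*(-4) + 4))) = 1/(-59241 + 3*(1 + (-2*(-4) + 4))**2) = 1/(-59241 + 3*(1 + (8 + 4))**2) = 1/(-59241 + 3*(1 + 12)**2) = 1/(-59241 + 3*13**2) = 1/(-59241 + 3*169) = 1/(-59241 + 507) = 1/(-58734) = -1/58734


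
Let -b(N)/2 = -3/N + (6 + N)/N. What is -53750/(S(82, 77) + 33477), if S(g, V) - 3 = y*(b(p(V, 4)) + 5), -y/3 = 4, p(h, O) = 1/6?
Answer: -26875/16938 ≈ -1.5867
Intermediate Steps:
p(h, O) = 1/6
y = -12 (y = -3*4 = -12)
b(N) = 6/N - 2*(6 + N)/N (b(N) = -2*(-3/N + (6 + N)/N) = 6/N - 2*(6 + N)/N)
S(g, V) = 399 (S(g, V) = 3 - 12*((-2 - 6/1/6) + 5) = 3 - 12*((-2 - 6*6) + 5) = 3 - 12*((-2 - 36) + 5) = 3 - 12*(-38 + 5) = 3 - 12*(-33) = 3 + 396 = 399)
-53750/(S(82, 77) + 33477) = -53750/(399 + 33477) = -53750/33876 = -53750*1/33876 = -26875/16938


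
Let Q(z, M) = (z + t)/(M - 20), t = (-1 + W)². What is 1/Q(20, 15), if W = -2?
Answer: -5/29 ≈ -0.17241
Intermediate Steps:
t = 9 (t = (-1 - 2)² = (-3)² = 9)
Q(z, M) = (9 + z)/(-20 + M) (Q(z, M) = (z + 9)/(M - 20) = (9 + z)/(-20 + M))
1/Q(20, 15) = 1/((9 + 20)/(-20 + 15)) = 1/(29/(-5)) = 1/(-⅕*29) = 1/(-29/5) = -5/29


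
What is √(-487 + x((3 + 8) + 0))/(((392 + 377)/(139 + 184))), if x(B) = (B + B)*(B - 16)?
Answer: 323*I*√597/769 ≈ 10.263*I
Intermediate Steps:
x(B) = 2*B*(-16 + B) (x(B) = (2*B)*(-16 + B) = 2*B*(-16 + B))
√(-487 + x((3 + 8) + 0))/(((392 + 377)/(139 + 184))) = √(-487 + 2*((3 + 8) + 0)*(-16 + ((3 + 8) + 0)))/(((392 + 377)/(139 + 184))) = √(-487 + 2*(11 + 0)*(-16 + (11 + 0)))/((769/323)) = √(-487 + 2*11*(-16 + 11))/((769*(1/323))) = √(-487 + 2*11*(-5))/(769/323) = √(-487 - 110)*(323/769) = √(-597)*(323/769) = (I*√597)*(323/769) = 323*I*√597/769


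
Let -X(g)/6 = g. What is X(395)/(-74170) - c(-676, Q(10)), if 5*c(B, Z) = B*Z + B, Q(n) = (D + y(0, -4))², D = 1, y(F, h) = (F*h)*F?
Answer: 10028969/37085 ≈ 270.43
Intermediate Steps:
y(F, h) = h*F²
X(g) = -6*g
Q(n) = 1 (Q(n) = (1 - 4*0²)² = (1 - 4*0)² = (1 + 0)² = 1² = 1)
c(B, Z) = B/5 + B*Z/5 (c(B, Z) = (B*Z + B)/5 = (B + B*Z)/5 = B/5 + B*Z/5)
X(395)/(-74170) - c(-676, Q(10)) = -6*395/(-74170) - (-676)*(1 + 1)/5 = -2370*(-1/74170) - (-676)*2/5 = 237/7417 - 1*(-1352/5) = 237/7417 + 1352/5 = 10028969/37085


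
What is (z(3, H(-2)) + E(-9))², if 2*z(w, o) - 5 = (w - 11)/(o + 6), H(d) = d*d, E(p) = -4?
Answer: 361/100 ≈ 3.6100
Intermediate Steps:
H(d) = d²
z(w, o) = 5/2 + (-11 + w)/(2*(6 + o)) (z(w, o) = 5/2 + ((w - 11)/(o + 6))/2 = 5/2 + ((-11 + w)/(6 + o))/2 = 5/2 + (-11 + w)/(2*(6 + o)))
(z(3, H(-2)) + E(-9))² = ((19 + 3 + 5*(-2)²)/(2*(6 + (-2)²)) - 4)² = ((19 + 3 + 5*4)/(2*(6 + 4)) - 4)² = ((½)*(19 + 3 + 20)/10 - 4)² = ((½)*(⅒)*42 - 4)² = (21/10 - 4)² = (-19/10)² = 361/100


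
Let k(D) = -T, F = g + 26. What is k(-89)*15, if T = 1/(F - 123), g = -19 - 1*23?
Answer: 15/139 ≈ 0.10791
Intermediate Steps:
g = -42 (g = -19 - 23 = -42)
F = -16 (F = -42 + 26 = -16)
T = -1/139 (T = 1/(-16 - 123) = 1/(-139) = -1/139 ≈ -0.0071942)
k(D) = 1/139 (k(D) = -1*(-1/139) = 1/139)
k(-89)*15 = (1/139)*15 = 15/139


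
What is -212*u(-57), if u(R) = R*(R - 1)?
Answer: -700872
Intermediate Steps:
u(R) = R*(-1 + R)
-212*u(-57) = -(-12084)*(-1 - 57) = -(-12084)*(-58) = -212*3306 = -700872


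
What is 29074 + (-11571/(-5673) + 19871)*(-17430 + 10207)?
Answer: -8754347380/61 ≈ -1.4351e+8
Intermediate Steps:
29074 + (-11571/(-5673) + 19871)*(-17430 + 10207) = 29074 + (-11571*(-1/5673) + 19871)*(-7223) = 29074 + (3857/1891 + 19871)*(-7223) = 29074 + (37579918/1891)*(-7223) = 29074 - 8756120894/61 = -8754347380/61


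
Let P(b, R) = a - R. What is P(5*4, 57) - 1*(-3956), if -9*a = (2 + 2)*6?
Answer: 11689/3 ≈ 3896.3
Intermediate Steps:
a = -8/3 (a = -(2 + 2)*6/9 = -4*6/9 = -1/9*24 = -8/3 ≈ -2.6667)
P(b, R) = -8/3 - R
P(5*4, 57) - 1*(-3956) = (-8/3 - 1*57) - 1*(-3956) = (-8/3 - 57) + 3956 = -179/3 + 3956 = 11689/3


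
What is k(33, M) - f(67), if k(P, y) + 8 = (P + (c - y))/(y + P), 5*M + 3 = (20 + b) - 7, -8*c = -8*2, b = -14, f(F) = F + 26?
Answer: -16082/161 ≈ -99.888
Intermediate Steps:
f(F) = 26 + F
c = 2 (c = -(-1)*2 = -⅛*(-16) = 2)
M = -⅘ (M = -⅗ + ((20 - 14) - 7)/5 = -⅗ + (6 - 7)/5 = -⅗ + (⅕)*(-1) = -⅗ - ⅕ = -⅘ ≈ -0.80000)
k(P, y) = -8 + (2 + P - y)/(P + y) (k(P, y) = -8 + (P + (2 - y))/(y + P) = -8 + (2 + P - y)/(P + y))
k(33, M) - f(67) = (2 - 9*(-⅘) - 7*33)/(33 - ⅘) - (26 + 67) = (2 + 36/5 - 231)/(161/5) - 1*93 = (5/161)*(-1109/5) - 93 = -1109/161 - 93 = -16082/161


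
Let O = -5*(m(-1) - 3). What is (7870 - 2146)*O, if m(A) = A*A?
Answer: 57240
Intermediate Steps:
m(A) = A**2
O = 10 (O = -5*((-1)**2 - 3) = -5*(1 - 3) = -5*(-2) = 10)
(7870 - 2146)*O = (7870 - 2146)*10 = 5724*10 = 57240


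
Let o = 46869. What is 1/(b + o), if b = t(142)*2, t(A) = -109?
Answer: 1/46651 ≈ 2.1436e-5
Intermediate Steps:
b = -218 (b = -109*2 = -218)
1/(b + o) = 1/(-218 + 46869) = 1/46651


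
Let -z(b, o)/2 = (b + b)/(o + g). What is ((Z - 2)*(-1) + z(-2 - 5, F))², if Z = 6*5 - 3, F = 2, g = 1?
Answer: 2209/9 ≈ 245.44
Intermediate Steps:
Z = 27 (Z = 30 - 3 = 27)
z(b, o) = -4*b/(1 + o) (z(b, o) = -2*(b + b)/(o + 1) = -2*2*b/(1 + o) = -4*b/(1 + o))
((Z - 2)*(-1) + z(-2 - 5, F))² = ((27 - 2)*(-1) - 4*(-2 - 5)/(1 + 2))² = (25*(-1) - 4*(-7)/3)² = (-25 - 4*(-7)*⅓)² = (-25 + 28/3)² = (-47/3)² = 2209/9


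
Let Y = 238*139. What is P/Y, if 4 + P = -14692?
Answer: -7348/16541 ≈ -0.44423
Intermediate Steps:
P = -14696 (P = -4 - 14692 = -14696)
Y = 33082
P/Y = -14696/33082 = -14696*1/33082 = -7348/16541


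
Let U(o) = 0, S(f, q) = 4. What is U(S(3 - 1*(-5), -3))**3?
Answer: 0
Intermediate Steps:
U(S(3 - 1*(-5), -3))**3 = 0**3 = 0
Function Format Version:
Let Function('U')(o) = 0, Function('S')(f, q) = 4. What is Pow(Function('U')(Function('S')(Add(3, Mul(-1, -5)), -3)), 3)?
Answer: 0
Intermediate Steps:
Pow(Function('U')(Function('S')(Add(3, Mul(-1, -5)), -3)), 3) = Pow(0, 3) = 0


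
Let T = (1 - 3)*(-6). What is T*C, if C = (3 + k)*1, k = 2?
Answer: 60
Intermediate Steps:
C = 5 (C = (3 + 2)*1 = 5*1 = 5)
T = 12 (T = -2*(-6) = 12)
T*C = 12*5 = 60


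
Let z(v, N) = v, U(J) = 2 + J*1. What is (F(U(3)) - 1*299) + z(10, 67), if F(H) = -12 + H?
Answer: -296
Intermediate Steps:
U(J) = 2 + J
(F(U(3)) - 1*299) + z(10, 67) = ((-12 + (2 + 3)) - 1*299) + 10 = ((-12 + 5) - 299) + 10 = (-7 - 299) + 10 = -306 + 10 = -296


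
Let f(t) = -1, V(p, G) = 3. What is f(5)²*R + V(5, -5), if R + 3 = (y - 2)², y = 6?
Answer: 16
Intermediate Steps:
R = 13 (R = -3 + (6 - 2)² = -3 + 4² = -3 + 16 = 13)
f(5)²*R + V(5, -5) = (-1)²*13 + 3 = 1*13 + 3 = 13 + 3 = 16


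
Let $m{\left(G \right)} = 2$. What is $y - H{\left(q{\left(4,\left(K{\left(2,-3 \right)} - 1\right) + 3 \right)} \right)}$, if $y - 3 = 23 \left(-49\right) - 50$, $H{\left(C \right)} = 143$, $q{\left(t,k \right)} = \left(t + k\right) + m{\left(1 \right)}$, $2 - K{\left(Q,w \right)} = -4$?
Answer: $-1317$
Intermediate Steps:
$K{\left(Q,w \right)} = 6$ ($K{\left(Q,w \right)} = 2 - -4 = 2 + 4 = 6$)
$q{\left(t,k \right)} = 2 + k + t$ ($q{\left(t,k \right)} = \left(t + k\right) + 2 = \left(k + t\right) + 2 = 2 + k + t$)
$y = -1174$ ($y = 3 + \left(23 \left(-49\right) - 50\right) = 3 - 1177 = -1174$)
$y - H{\left(q{\left(4,\left(K{\left(2,-3 \right)} - 1\right) + 3 \right)} \right)} = -1174 - 143 = -1317$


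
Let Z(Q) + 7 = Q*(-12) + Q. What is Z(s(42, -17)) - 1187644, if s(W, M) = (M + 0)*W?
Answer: -1179797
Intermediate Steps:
s(W, M) = M*W
Z(Q) = -7 - 11*Q (Z(Q) = -7 + (Q*(-12) + Q) = -7 + (-12*Q + Q) = -7 - 11*Q)
Z(s(42, -17)) - 1187644 = (-7 - (-187)*42) - 1187644 = (-7 - 11*(-714)) - 1187644 = (-7 + 7854) - 1187644 = 7847 - 1187644 = -1179797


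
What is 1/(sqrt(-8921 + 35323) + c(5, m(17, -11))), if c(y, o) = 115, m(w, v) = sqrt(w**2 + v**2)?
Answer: -115/13177 + sqrt(26402)/13177 ≈ 0.0036038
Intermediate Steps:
m(w, v) = sqrt(v**2 + w**2)
1/(sqrt(-8921 + 35323) + c(5, m(17, -11))) = 1/(sqrt(-8921 + 35323) + 115) = 1/(sqrt(26402) + 115) = 1/(115 + sqrt(26402))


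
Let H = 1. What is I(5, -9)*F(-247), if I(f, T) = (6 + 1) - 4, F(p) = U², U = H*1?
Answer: 3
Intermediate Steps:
U = 1 (U = 1*1 = 1)
F(p) = 1 (F(p) = 1² = 1)
I(f, T) = 3 (I(f, T) = 7 - 4 = 3)
I(5, -9)*F(-247) = 3*1 = 3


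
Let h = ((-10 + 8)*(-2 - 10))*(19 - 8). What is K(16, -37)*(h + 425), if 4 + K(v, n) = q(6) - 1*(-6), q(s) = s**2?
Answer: 26182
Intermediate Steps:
h = 264 (h = -2*(-12)*11 = 24*11 = 264)
K(v, n) = 38 (K(v, n) = -4 + (6**2 - 1*(-6)) = -4 + (36 + 6) = -4 + 42 = 38)
K(16, -37)*(h + 425) = 38*(264 + 425) = 38*689 = 26182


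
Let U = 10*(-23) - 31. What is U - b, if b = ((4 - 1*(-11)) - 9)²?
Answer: -297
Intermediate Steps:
U = -261 (U = -230 - 31 = -261)
b = 36 (b = ((4 + 11) - 9)² = (15 - 9)² = 6² = 36)
U - b = -261 - 1*36 = -261 - 36 = -297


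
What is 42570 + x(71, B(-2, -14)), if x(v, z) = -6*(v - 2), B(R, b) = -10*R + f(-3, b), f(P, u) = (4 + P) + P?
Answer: 42156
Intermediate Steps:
f(P, u) = 4 + 2*P
B(R, b) = -2 - 10*R (B(R, b) = -10*R + (4 + 2*(-3)) = -10*R + (4 - 6) = -10*R - 2 = -2 - 10*R)
x(v, z) = 12 - 6*v (x(v, z) = -6*(-2 + v) = 12 - 6*v)
42570 + x(71, B(-2, -14)) = 42570 + (12 - 6*71) = 42570 + (12 - 426) = 42570 - 414 = 42156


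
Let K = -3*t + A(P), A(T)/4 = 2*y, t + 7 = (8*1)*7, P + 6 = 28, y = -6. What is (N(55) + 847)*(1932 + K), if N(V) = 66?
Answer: 1585881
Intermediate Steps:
P = 22 (P = -6 + 28 = 22)
t = 49 (t = -7 + (8*1)*7 = -7 + 8*7 = -7 + 56 = 49)
A(T) = -48 (A(T) = 4*(2*(-6)) = 4*(-12) = -48)
K = -195 (K = -3*49 - 48 = -147 - 48 = -195)
(N(55) + 847)*(1932 + K) = (66 + 847)*(1932 - 195) = 913*1737 = 1585881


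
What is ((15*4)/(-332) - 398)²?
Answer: 1092236401/6889 ≈ 1.5855e+5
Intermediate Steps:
((15*4)/(-332) - 398)² = (60*(-1/332) - 398)² = (-15/83 - 398)² = (-33049/83)² = 1092236401/6889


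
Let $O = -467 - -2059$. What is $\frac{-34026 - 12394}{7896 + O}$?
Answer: $- \frac{11605}{2372} \approx -4.8925$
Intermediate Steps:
$O = 1592$ ($O = -467 + 2059 = 1592$)
$\frac{-34026 - 12394}{7896 + O} = \frac{-34026 - 12394}{7896 + 1592} = - \frac{46420}{9488} = \left(-46420\right) \frac{1}{9488} = - \frac{11605}{2372}$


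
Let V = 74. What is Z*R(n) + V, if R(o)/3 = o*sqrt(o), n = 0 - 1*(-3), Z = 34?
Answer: 74 + 306*sqrt(3) ≈ 604.01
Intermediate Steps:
n = 3 (n = 0 + 3 = 3)
R(o) = 3*o**(3/2) (R(o) = 3*(o*sqrt(o)) = 3*o**(3/2))
Z*R(n) + V = 34*(3*3**(3/2)) + 74 = 34*(3*(3*sqrt(3))) + 74 = 34*(9*sqrt(3)) + 74 = 306*sqrt(3) + 74 = 74 + 306*sqrt(3)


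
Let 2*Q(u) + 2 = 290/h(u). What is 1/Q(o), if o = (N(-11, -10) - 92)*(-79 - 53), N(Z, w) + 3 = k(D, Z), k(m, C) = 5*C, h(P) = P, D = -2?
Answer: -3960/3931 ≈ -1.0074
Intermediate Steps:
N(Z, w) = -3 + 5*Z
o = 19800 (o = ((-3 + 5*(-11)) - 92)*(-79 - 53) = ((-3 - 55) - 92)*(-132) = (-58 - 92)*(-132) = -150*(-132) = 19800)
Q(u) = -1 + 145/u (Q(u) = -1 + (290/u)/2 = -1 + 145/u)
1/Q(o) = 1/((145 - 1*19800)/19800) = 1/((145 - 19800)/19800) = 1/((1/19800)*(-19655)) = 1/(-3931/3960) = -3960/3931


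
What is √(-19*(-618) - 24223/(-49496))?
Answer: √7191846199370/24748 ≈ 108.36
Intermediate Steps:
√(-19*(-618) - 24223/(-49496)) = √(11742 - 24223*(-1/49496)) = √(11742 + 24223/49496) = √(581206255/49496) = √7191846199370/24748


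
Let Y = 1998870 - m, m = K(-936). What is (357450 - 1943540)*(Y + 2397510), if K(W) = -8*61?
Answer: -6973828366120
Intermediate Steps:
K(W) = -488
m = -488
Y = 1999358 (Y = 1998870 - 1*(-488) = 1998870 + 488 = 1999358)
(357450 - 1943540)*(Y + 2397510) = (357450 - 1943540)*(1999358 + 2397510) = -1586090*4396868 = -6973828366120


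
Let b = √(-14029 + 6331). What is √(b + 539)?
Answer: √(539 + I*√7698) ≈ 23.293 + 1.8834*I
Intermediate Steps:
b = I*√7698 (b = √(-7698) = I*√7698 ≈ 87.738*I)
√(b + 539) = √(I*√7698 + 539) = √(539 + I*√7698)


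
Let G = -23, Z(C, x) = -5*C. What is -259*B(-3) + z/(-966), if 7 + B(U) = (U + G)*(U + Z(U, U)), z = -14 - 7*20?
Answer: 5700860/69 ≈ 82621.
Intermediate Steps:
z = -154 (z = -14 - 140 = -154)
B(U) = -7 - 4*U*(-23 + U) (B(U) = -7 + (U - 23)*(U - 5*U) = -7 + (-23 + U)*(-4*U) = -7 - 4*U*(-23 + U))
-259*B(-3) + z/(-966) = -259*(-7 - 4*(-3)² + 92*(-3)) - 154/(-966) = -259*(-7 - 4*9 - 276) - 154*(-1/966) = -259*(-7 - 36 - 276) + 11/69 = -259*(-319) + 11/69 = 82621 + 11/69 = 5700860/69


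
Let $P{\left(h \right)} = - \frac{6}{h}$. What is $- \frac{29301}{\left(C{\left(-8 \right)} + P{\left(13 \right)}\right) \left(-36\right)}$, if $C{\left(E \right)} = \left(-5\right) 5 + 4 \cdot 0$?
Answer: $- \frac{126971}{3972} \approx -31.967$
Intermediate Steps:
$C{\left(E \right)} = -25$ ($C{\left(E \right)} = -25 + 0 = -25$)
$- \frac{29301}{\left(C{\left(-8 \right)} + P{\left(13 \right)}\right) \left(-36\right)} = - \frac{29301}{\left(-25 - \frac{6}{13}\right) \left(-36\right)} = - \frac{29301}{\left(- \frac{331}{13}\right) \left(-36\right)} = - \frac{29301}{\frac{11916}{13}} = \left(-29301\right) \frac{13}{11916} = - \frac{126971}{3972}$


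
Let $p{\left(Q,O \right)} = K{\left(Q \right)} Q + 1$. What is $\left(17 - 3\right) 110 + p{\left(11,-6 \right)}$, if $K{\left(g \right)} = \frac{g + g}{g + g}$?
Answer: $1552$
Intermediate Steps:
$K{\left(g \right)} = 1$ ($K{\left(g \right)} = \frac{2 g}{2 g} = 2 g \frac{1}{2 g} = 1$)
$p{\left(Q,O \right)} = 1 + Q$ ($p{\left(Q,O \right)} = 1 Q + 1 = Q + 1 = 1 + Q$)
$\left(17 - 3\right) 110 + p{\left(11,-6 \right)} = \left(17 - 3\right) 110 + \left(1 + 11\right) = 14 \cdot 110 + 12 = 1540 + 12 = 1552$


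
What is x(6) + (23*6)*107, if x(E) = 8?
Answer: 14774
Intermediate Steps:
x(6) + (23*6)*107 = 8 + (23*6)*107 = 8 + 138*107 = 8 + 14766 = 14774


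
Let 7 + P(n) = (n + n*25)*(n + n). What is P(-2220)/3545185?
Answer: 256276793/3545185 ≈ 72.289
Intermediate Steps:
P(n) = -7 + 52*n**2 (P(n) = -7 + (n + n*25)*(n + n) = -7 + (n + 25*n)*(2*n) = -7 + (26*n)*(2*n) = -7 + 52*n**2)
P(-2220)/3545185 = (-7 + 52*(-2220)**2)/3545185 = (-7 + 52*4928400)*(1/3545185) = (-7 + 256276800)*(1/3545185) = 256276793*(1/3545185) = 256276793/3545185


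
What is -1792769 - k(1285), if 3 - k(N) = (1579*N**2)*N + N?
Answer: 3350358501888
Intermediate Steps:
k(N) = 3 - N - 1579*N**3 (k(N) = 3 - ((1579*N**2)*N + N) = 3 - (1579*N**3 + N) = 3 - (N + 1579*N**3) = 3 + (-N - 1579*N**3) = 3 - N - 1579*N**3)
-1792769 - k(1285) = -1792769 - (3 - 1*1285 - 1579*1285**3) = -1792769 - (3 - 1285 - 1579*2121824125) = -1792769 - (3 - 1285 - 3350360293375) = -1792769 - 1*(-3350360294657) = -1792769 + 3350360294657 = 3350358501888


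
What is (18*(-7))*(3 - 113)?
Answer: 13860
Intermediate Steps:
(18*(-7))*(3 - 113) = -126*(-110) = 13860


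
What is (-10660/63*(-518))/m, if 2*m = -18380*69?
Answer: -78884/570699 ≈ -0.13822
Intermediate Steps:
m = -634110 (m = (-18380*69)/2 = (½)*(-1268220) = -634110)
(-10660/63*(-518))/m = (-10660/63*(-518))/(-634110) = (-10660*1/63*(-518))*(-1/634110) = -10660/63*(-518)*(-1/634110) = (788840/9)*(-1/634110) = -78884/570699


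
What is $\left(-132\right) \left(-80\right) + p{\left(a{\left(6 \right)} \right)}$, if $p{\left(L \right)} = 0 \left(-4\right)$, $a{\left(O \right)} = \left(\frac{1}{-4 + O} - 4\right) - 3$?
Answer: $10560$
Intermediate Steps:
$a{\left(O \right)} = -7 + \frac{1}{-4 + O}$ ($a{\left(O \right)} = \left(-4 + \frac{1}{-4 + O}\right) - 3 = -7 + \frac{1}{-4 + O}$)
$p{\left(L \right)} = 0$
$\left(-132\right) \left(-80\right) + p{\left(a{\left(6 \right)} \right)} = \left(-132\right) \left(-80\right) + 0 = 10560 + 0 = 10560$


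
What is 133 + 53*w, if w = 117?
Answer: 6334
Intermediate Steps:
133 + 53*w = 133 + 53*117 = 133 + 6201 = 6334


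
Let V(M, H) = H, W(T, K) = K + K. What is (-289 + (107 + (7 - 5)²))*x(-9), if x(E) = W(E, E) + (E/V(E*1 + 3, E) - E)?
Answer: 1424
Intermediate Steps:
W(T, K) = 2*K
x(E) = 1 + E (x(E) = 2*E + (E/E - E) = 2*E + (1 - E) = 1 + E)
(-289 + (107 + (7 - 5)²))*x(-9) = (-289 + (107 + (7 - 5)²))*(1 - 9) = (-289 + (107 + 2²))*(-8) = (-289 + (107 + 4))*(-8) = (-289 + 111)*(-8) = -178*(-8) = 1424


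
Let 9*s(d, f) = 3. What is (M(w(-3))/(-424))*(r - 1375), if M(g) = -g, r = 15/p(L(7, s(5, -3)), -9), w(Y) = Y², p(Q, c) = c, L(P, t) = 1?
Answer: -6195/212 ≈ -29.222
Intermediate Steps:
s(d, f) = ⅓ (s(d, f) = (⅑)*3 = ⅓)
r = -5/3 (r = 15/(-9) = 15*(-⅑) = -5/3 ≈ -1.6667)
(M(w(-3))/(-424))*(r - 1375) = (-1*(-3)²/(-424))*(-5/3 - 1375) = (-1*9*(-1/424))*(-4130/3) = -9*(-1/424)*(-4130/3) = (9/424)*(-4130/3) = -6195/212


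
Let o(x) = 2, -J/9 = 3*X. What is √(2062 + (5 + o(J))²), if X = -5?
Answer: √2111 ≈ 45.946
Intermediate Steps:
J = 135 (J = -27*(-5) = -9*(-15) = 135)
√(2062 + (5 + o(J))²) = √(2062 + (5 + 2)²) = √(2062 + 7²) = √(2062 + 49) = √2111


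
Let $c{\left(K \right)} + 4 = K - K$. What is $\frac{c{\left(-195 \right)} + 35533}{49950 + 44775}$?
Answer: $\frac{11843}{31575} \approx 0.37508$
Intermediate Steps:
$c{\left(K \right)} = -4$ ($c{\left(K \right)} = -4 + \left(K - K\right) = -4 + 0 = -4$)
$\frac{c{\left(-195 \right)} + 35533}{49950 + 44775} = \frac{-4 + 35533}{49950 + 44775} = \frac{35529}{94725} = 35529 \cdot \frac{1}{94725} = \frac{11843}{31575}$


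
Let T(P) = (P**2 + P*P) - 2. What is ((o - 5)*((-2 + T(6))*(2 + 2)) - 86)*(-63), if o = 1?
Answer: 73962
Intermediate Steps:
T(P) = -2 + 2*P**2 (T(P) = (P**2 + P**2) - 2 = 2*P**2 - 2 = -2 + 2*P**2)
((o - 5)*((-2 + T(6))*(2 + 2)) - 86)*(-63) = ((1 - 5)*((-2 + (-2 + 2*6**2))*(2 + 2)) - 86)*(-63) = (-4*(-2 + (-2 + 2*36))*4 - 86)*(-63) = (-4*(-2 + (-2 + 72))*4 - 86)*(-63) = (-4*(-2 + 70)*4 - 86)*(-63) = (-272*4 - 86)*(-63) = (-4*272 - 86)*(-63) = (-1088 - 86)*(-63) = -1174*(-63) = 73962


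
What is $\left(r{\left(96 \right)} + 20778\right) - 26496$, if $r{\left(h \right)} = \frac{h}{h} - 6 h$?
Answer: $-6293$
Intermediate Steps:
$r{\left(h \right)} = 1 - 6 h$
$\left(r{\left(96 \right)} + 20778\right) - 26496 = \left(\left(1 - 576\right) + 20778\right) - 26496 = \left(-575 + 20778\right) - 26496 = 20203 - 26496 = -6293$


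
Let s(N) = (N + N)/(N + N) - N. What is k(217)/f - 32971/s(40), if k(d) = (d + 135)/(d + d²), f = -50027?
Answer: 39014209445837/46148256609 ≈ 845.41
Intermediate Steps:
s(N) = 1 - N (s(N) = (2*N)/((2*N)) - N = (2*N)*(1/(2*N)) - N = 1 - N)
k(d) = (135 + d)/(d + d²)
k(217)/f - 32971/s(40) = ((135 + 217)/(217*(1 + 217)))/(-50027) - 32971/(1 - 1*40) = ((1/217)*352/218)*(-1/50027) - 32971/(1 - 40) = ((1/217)*(1/218)*352)*(-1/50027) - 32971/(-39) = (176/23653)*(-1/50027) - 32971*(-1/39) = -176/1183288631 + 32971/39 = 39014209445837/46148256609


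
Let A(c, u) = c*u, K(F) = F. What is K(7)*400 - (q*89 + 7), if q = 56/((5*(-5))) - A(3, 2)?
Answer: 88159/25 ≈ 3526.4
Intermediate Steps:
q = -206/25 (q = 56/((5*(-5))) - 3*2 = 56/(-25) - 1*6 = 56*(-1/25) - 6 = -56/25 - 6 = -206/25 ≈ -8.2400)
K(7)*400 - (q*89 + 7) = 7*400 - (-206/25*89 + 7) = 2800 - (-18334/25 + 7) = 2800 - 1*(-18159/25) = 2800 + 18159/25 = 88159/25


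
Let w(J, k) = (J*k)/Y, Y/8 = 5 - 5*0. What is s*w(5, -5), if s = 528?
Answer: -330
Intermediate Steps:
Y = 40 (Y = 8*(5 - 5*0) = 8*(5 + 0) = 8*5 = 40)
w(J, k) = J*k/40 (w(J, k) = (J*k)/40 = (J*k)*(1/40) = J*k/40)
s*w(5, -5) = 528*((1/40)*5*(-5)) = 528*(-5/8) = -330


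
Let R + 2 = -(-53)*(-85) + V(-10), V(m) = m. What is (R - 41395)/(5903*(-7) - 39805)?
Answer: 7652/13521 ≈ 0.56593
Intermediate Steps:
R = -4517 (R = -2 + (-(-53)*(-85) - 10) = -2 + (-53*85 - 10) = -2 + (-4505 - 10) = -2 - 4515 = -4517)
(R - 41395)/(5903*(-7) - 39805) = (-4517 - 41395)/(5903*(-7) - 39805) = -45912/(-41321 - 39805) = -45912/(-81126) = -45912*(-1/81126) = 7652/13521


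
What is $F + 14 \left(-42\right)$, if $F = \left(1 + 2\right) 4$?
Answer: $-576$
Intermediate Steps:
$F = 12$ ($F = 3 \cdot 4 = 12$)
$F + 14 \left(-42\right) = 12 + 14 \left(-42\right) = 12 - 588 = -576$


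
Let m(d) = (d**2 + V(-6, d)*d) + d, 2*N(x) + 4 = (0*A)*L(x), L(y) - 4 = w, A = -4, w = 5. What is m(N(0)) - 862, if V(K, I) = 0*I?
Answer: -860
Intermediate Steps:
V(K, I) = 0
L(y) = 9 (L(y) = 4 + 5 = 9)
N(x) = -2 (N(x) = -2 + ((0*(-4))*9)/2 = -2 + (0*9)/2 = -2 + (1/2)*0 = -2 + 0 = -2)
m(d) = d + d**2 (m(d) = (d**2 + 0*d) + d = (d**2 + 0) + d = d**2 + d = d + d**2)
m(N(0)) - 862 = -2*(1 - 2) - 862 = -2*(-1) - 862 = 2 - 862 = -860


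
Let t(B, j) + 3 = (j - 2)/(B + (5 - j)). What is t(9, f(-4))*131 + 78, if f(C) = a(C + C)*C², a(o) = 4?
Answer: -11936/25 ≈ -477.44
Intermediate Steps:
f(C) = 4*C²
t(B, j) = -3 + (-2 + j)/(5 + B - j) (t(B, j) = -3 + (j - 2)/(B + (5 - j)) = -3 + (-2 + j)/(5 + B - j))
t(9, f(-4))*131 + 78 = ((-17 - 3*9 + 4*(4*(-4)²))/(5 + 9 - 4*(-4)²))*131 + 78 = ((-17 - 27 + 4*(4*16))/(5 + 9 - 4*16))*131 + 78 = ((-17 - 27 + 4*64)/(5 + 9 - 1*64))*131 + 78 = ((-17 - 27 + 256)/(5 + 9 - 64))*131 + 78 = (212/(-50))*131 + 78 = -1/50*212*131 + 78 = -106/25*131 + 78 = -13886/25 + 78 = -11936/25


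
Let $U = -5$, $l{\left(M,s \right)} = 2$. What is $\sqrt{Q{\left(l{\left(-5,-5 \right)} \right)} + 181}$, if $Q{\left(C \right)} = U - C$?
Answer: $\sqrt{174} \approx 13.191$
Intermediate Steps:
$Q{\left(C \right)} = -5 - C$
$\sqrt{Q{\left(l{\left(-5,-5 \right)} \right)} + 181} = \sqrt{\left(-5 - 2\right) + 181} = \sqrt{-7 + 181} = \sqrt{174}$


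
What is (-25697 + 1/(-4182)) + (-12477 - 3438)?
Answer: -174021385/4182 ≈ -41612.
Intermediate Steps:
(-25697 + 1/(-4182)) + (-12477 - 3438) = (-25697 - 1/4182) - 15915 = -107464855/4182 - 15915 = -174021385/4182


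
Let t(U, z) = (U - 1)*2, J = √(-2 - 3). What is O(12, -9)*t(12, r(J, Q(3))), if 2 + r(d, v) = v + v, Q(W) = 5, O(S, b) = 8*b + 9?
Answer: -1386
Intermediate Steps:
O(S, b) = 9 + 8*b
J = I*√5 (J = √(-5) = I*√5 ≈ 2.2361*I)
r(d, v) = -2 + 2*v (r(d, v) = -2 + (v + v) = -2 + 2*v)
t(U, z) = -2 + 2*U (t(U, z) = (-1 + U)*2 = -2 + 2*U)
O(12, -9)*t(12, r(J, Q(3))) = (9 + 8*(-9))*(-2 + 2*12) = (9 - 72)*(-2 + 24) = -63*22 = -1386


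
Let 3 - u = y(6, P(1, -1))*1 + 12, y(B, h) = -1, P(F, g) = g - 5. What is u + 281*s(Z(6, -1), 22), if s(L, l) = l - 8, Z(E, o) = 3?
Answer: 3926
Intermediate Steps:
P(F, g) = -5 + g
s(L, l) = -8 + l
u = -8 (u = 3 - (-1*1 + 12) = 3 - (-1 + 12) = 3 - 1*11 = 3 - 11 = -8)
u + 281*s(Z(6, -1), 22) = -8 + 281*(-8 + 22) = -8 + 281*14 = -8 + 3934 = 3926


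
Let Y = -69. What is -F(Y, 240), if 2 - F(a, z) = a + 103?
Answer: 32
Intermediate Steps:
F(a, z) = -101 - a (F(a, z) = 2 - (a + 103) = 2 - (103 + a) = 2 + (-103 - a) = -101 - a)
-F(Y, 240) = -(-101 - 1*(-69)) = -(-101 + 69) = -1*(-32) = 32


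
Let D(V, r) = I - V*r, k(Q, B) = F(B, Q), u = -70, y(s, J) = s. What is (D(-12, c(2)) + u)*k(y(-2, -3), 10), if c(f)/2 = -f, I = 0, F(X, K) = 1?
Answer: -118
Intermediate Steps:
c(f) = -2*f (c(f) = 2*(-f) = -2*f)
k(Q, B) = 1
D(V, r) = -V*r (D(V, r) = 0 - V*r = -V*r)
(D(-12, c(2)) + u)*k(y(-2, -3), 10) = (-1*(-12)*(-2*2) - 70)*1 = (-1*(-12)*(-4) - 70)*1 = (-48 - 70)*1 = -118*1 = -118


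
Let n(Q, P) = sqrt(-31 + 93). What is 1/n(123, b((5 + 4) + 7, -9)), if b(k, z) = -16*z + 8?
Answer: sqrt(62)/62 ≈ 0.12700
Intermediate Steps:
b(k, z) = 8 - 16*z
n(Q, P) = sqrt(62)
1/n(123, b((5 + 4) + 7, -9)) = 1/(sqrt(62)) = sqrt(62)/62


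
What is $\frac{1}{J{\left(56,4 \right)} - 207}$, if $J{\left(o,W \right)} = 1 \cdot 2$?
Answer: $- \frac{1}{205} \approx -0.0048781$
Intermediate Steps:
$J{\left(o,W \right)} = 2$
$\frac{1}{J{\left(56,4 \right)} - 207} = \frac{1}{2 - 207} = \frac{1}{-205} = - \frac{1}{205}$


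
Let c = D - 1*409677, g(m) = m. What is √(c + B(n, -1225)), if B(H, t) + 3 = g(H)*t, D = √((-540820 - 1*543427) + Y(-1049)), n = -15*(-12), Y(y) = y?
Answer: 2*√(-157545 + I*√67831) ≈ 0.65616 + 793.84*I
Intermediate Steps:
n = 180
D = 4*I*√67831 (D = √((-540820 - 1*543427) - 1049) = √((-540820 - 543427) - 1049) = √(-1084247 - 1049) = √(-1085296) = 4*I*√67831 ≈ 1041.8*I)
B(H, t) = -3 + H*t
c = -409677 + 4*I*√67831 (c = 4*I*√67831 - 1*409677 = 4*I*√67831 - 409677 = -409677 + 4*I*√67831 ≈ -4.0968e+5 + 1041.8*I)
√(c + B(n, -1225)) = √((-409677 + 4*I*√67831) + (-3 + 180*(-1225))) = √((-409677 + 4*I*√67831) + (-3 - 220500)) = √((-409677 + 4*I*√67831) - 220503) = √(-630180 + 4*I*√67831)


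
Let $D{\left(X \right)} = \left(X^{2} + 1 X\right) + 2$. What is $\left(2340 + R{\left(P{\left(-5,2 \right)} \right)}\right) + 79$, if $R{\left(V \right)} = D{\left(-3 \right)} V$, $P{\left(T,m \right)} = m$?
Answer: $2435$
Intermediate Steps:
$D{\left(X \right)} = 2 + X + X^{2}$ ($D{\left(X \right)} = \left(X^{2} + X\right) + 2 = \left(X + X^{2}\right) + 2 = 2 + X + X^{2}$)
$R{\left(V \right)} = 8 V$ ($R{\left(V \right)} = \left(2 - 3 + \left(-3\right)^{2}\right) V = \left(2 - 3 + 9\right) V = 8 V$)
$\left(2340 + R{\left(P{\left(-5,2 \right)} \right)}\right) + 79 = \left(2340 + 8 \cdot 2\right) + 79 = \left(2340 + 16\right) + 79 = 2356 + 79 = 2435$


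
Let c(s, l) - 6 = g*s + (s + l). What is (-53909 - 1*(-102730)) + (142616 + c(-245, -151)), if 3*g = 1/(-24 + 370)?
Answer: 198306541/1038 ≈ 1.9105e+5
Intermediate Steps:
g = 1/1038 (g = 1/(3*(-24 + 370)) = (⅓)/346 = (⅓)*(1/346) = 1/1038 ≈ 0.00096339)
c(s, l) = 6 + l + 1039*s/1038 (c(s, l) = 6 + (s/1038 + (s + l)) = 6 + (s/1038 + (l + s)) = 6 + (l + 1039*s/1038) = 6 + l + 1039*s/1038)
(-53909 - 1*(-102730)) + (142616 + c(-245, -151)) = (-53909 - 1*(-102730)) + (142616 + (6 - 151 + (1039/1038)*(-245))) = (-53909 + 102730) + (142616 + (6 - 151 - 254555/1038)) = 48821 + (142616 - 405065/1038) = 48821 + 147630343/1038 = 198306541/1038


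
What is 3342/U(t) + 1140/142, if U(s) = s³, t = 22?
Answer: 3153321/378004 ≈ 8.3420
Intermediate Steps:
3342/U(t) + 1140/142 = 3342/(22³) + 1140/142 = 3342/10648 + 1140*(1/142) = 3342*(1/10648) + 570/71 = 1671/5324 + 570/71 = 3153321/378004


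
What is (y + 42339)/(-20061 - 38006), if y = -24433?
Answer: -17906/58067 ≈ -0.30837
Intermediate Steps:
(y + 42339)/(-20061 - 38006) = (-24433 + 42339)/(-20061 - 38006) = 17906/(-58067) = 17906*(-1/58067) = -17906/58067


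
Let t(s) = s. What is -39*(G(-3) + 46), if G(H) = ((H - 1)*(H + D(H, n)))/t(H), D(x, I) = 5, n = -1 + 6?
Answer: -1898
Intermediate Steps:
n = 5
G(H) = (-1 + H)*(5 + H)/H (G(H) = ((H - 1)*(H + 5))/H = ((-1 + H)*(5 + H))/H = (-1 + H)*(5 + H)/H)
-39*(G(-3) + 46) = -39*((4 - 3 - 5/(-3)) + 46) = -39*((4 - 3 - 5*(-⅓)) + 46) = -39*((4 - 3 + 5/3) + 46) = -39*(8/3 + 46) = -39*146/3 = -1898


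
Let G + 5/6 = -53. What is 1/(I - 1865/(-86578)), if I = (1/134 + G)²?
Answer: 3497837778/10134096133723 ≈ 0.00034516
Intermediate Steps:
G = -323/6 (G = -⅚ - 53 = -323/6 ≈ -53.833)
I = 117050761/40401 (I = (1/134 - 323/6)² = (-10819/201)² = 117050761/40401 ≈ 2897.2)
1/(I - 1865/(-86578)) = 1/(117050761/40401 - 1865/(-86578)) = 1/(117050761/40401 - 1865*(-1/86578)) = 1/(117050761/40401 + 1865/86578) = 1/(10134096133723/3497837778) = 3497837778/10134096133723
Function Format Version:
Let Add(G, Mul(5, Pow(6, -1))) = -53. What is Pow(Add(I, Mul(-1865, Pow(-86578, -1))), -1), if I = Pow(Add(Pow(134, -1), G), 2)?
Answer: Rational(3497837778, 10134096133723) ≈ 0.00034516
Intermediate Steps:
G = Rational(-323, 6) (G = Add(Rational(-5, 6), -53) = Rational(-323, 6) ≈ -53.833)
I = Rational(117050761, 40401) (I = Pow(Add(Pow(134, -1), Rational(-323, 6)), 2) = Pow(Add(Rational(1, 134), Rational(-323, 6)), 2) = Pow(Rational(-10819, 201), 2) = Rational(117050761, 40401) ≈ 2897.2)
Pow(Add(I, Mul(-1865, Pow(-86578, -1))), -1) = Pow(Add(Rational(117050761, 40401), Mul(-1865, Pow(-86578, -1))), -1) = Pow(Add(Rational(117050761, 40401), Mul(-1865, Rational(-1, 86578))), -1) = Pow(Add(Rational(117050761, 40401), Rational(1865, 86578)), -1) = Pow(Rational(10134096133723, 3497837778), -1) = Rational(3497837778, 10134096133723)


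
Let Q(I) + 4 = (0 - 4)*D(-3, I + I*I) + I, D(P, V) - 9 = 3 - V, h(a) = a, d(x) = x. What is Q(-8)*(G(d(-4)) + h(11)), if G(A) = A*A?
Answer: 4428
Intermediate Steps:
D(P, V) = 12 - V (D(P, V) = 9 + (3 - V) = 12 - V)
G(A) = A²
Q(I) = -52 + 4*I² + 5*I (Q(I) = -4 + ((0 - 4)*(12 - (I + I*I)) + I) = -4 + (-4*(12 - (I + I²)) + I) = -4 + (-4*(12 + (-I - I²)) + I) = -4 + (-4*(12 - I - I²) + I) = -4 + ((-48 + 4*I + 4*I²) + I) = -4 + (-48 + 4*I² + 5*I) = -52 + 4*I² + 5*I)
Q(-8)*(G(d(-4)) + h(11)) = (-52 - 8 + 4*(-8)*(1 - 8))*((-4)² + 11) = (-52 - 8 + 4*(-8)*(-7))*(16 + 11) = (-52 - 8 + 224)*27 = 164*27 = 4428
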